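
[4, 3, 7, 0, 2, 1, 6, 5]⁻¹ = [3, 5, 4, 1, 0, 7, 6, 2]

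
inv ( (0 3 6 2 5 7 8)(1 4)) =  (0 8 7 5 2 6 3)(1 4)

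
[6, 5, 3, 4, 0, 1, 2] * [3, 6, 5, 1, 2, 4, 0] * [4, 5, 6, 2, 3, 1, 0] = [4, 3, 5, 6, 2, 0, 1]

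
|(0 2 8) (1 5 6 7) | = 12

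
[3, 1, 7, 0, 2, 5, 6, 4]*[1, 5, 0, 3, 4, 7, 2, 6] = [3, 5, 6, 1, 0, 7, 2, 4]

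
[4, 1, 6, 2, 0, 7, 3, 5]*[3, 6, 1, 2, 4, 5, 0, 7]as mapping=[0→4, 1→6, 2→0, 3→1, 4→3, 5→7, 6→2, 7→5]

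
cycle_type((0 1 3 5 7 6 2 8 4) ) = 9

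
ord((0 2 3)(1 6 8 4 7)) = 15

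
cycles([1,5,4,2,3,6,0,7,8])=(0 1 5 6)(2 4 3)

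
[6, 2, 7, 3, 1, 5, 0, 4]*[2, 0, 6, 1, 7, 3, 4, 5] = [4, 6, 5, 1, 0, 3, 2, 7]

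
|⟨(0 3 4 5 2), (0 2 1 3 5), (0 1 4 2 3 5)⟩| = 720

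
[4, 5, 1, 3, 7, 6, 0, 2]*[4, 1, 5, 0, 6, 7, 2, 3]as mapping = [0→6, 1→7, 2→1, 3→0, 4→3, 5→2, 6→4, 7→5]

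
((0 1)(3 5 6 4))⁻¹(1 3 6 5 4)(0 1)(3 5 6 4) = (0 5 4 6 3)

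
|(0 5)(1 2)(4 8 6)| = 6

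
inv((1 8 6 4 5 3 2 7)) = (1 7 2 3 5 4 6 8)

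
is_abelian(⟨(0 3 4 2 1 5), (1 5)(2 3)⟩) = no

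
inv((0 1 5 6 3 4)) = (0 4 3 6 5 1)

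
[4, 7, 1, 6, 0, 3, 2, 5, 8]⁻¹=[4, 2, 6, 5, 0, 7, 3, 1, 8]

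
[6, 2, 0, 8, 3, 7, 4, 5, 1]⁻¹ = [2, 8, 1, 4, 6, 7, 0, 5, 3]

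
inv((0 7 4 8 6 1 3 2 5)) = (0 5 2 3 1 6 8 4 7)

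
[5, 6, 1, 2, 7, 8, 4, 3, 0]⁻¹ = [8, 2, 3, 7, 6, 0, 1, 4, 5]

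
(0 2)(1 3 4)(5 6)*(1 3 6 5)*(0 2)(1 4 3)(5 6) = (1 5 6 4)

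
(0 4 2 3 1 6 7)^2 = (0 2 1 7 4 3 6)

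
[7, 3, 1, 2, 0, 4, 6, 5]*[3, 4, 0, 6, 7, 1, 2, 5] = [5, 6, 4, 0, 3, 7, 2, 1]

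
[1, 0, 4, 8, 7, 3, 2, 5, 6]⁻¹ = [1, 0, 6, 5, 2, 7, 8, 4, 3]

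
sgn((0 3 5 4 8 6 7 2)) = -1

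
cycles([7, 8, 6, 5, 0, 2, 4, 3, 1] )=(0 7 3 5 2 6 4)(1 8)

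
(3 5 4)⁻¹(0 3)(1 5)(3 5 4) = (0 5)(1 4)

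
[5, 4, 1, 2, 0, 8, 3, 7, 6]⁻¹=[4, 2, 3, 6, 1, 0, 8, 7, 5]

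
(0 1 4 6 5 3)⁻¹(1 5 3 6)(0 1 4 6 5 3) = (0 5 4 3)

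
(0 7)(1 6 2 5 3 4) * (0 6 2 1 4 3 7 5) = (0 5 7 6 1 2)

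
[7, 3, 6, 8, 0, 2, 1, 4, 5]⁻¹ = [4, 6, 5, 1, 7, 8, 2, 0, 3]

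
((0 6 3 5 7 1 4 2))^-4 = (0 7)(1 6)(2 5)(3 4)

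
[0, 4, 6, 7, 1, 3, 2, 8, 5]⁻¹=[0, 4, 6, 5, 1, 8, 2, 3, 7]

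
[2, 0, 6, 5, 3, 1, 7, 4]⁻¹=[1, 5, 0, 4, 7, 3, 2, 6]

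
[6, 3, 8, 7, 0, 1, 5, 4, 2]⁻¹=[4, 5, 8, 1, 7, 6, 0, 3, 2]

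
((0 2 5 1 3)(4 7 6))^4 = (0 3 1 5 2)(4 7 6)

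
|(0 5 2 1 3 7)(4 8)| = 6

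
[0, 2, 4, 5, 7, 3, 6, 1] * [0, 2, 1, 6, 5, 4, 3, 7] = [0, 1, 5, 4, 7, 6, 3, 2]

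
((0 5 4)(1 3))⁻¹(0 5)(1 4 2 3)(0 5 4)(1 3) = (0 2 1 3)(4 5)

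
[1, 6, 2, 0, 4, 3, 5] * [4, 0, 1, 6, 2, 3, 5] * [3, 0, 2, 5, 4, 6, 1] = [3, 6, 0, 4, 2, 1, 5]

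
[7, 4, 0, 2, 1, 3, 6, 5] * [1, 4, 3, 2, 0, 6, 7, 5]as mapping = [0→5, 1→0, 2→1, 3→3, 4→4, 5→2, 6→7, 7→6]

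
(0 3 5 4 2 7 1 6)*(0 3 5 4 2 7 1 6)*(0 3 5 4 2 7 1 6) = (0 4 1 3 2 6 5 7)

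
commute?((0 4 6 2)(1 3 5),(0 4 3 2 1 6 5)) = no:(0 4 6 2)(1 3 5)*(0 4 3 2 1 6 5) = (0 3)(1 2 4 5 6),(0 4 3 2 1 6 5)*(0 4 6 2)(1 3 5) = (0 6 1 2 3)(4 5)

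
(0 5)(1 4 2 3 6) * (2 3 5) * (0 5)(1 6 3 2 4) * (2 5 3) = (0 4 5 3 2)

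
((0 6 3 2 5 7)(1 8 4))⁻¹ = (0 7 5 2 3 6)(1 4 8)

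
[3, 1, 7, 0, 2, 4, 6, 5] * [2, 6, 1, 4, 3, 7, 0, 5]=[4, 6, 5, 2, 1, 3, 0, 7]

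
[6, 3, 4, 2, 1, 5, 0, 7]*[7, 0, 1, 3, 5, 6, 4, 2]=[4, 3, 5, 1, 0, 6, 7, 2]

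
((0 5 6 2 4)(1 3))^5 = (1 3)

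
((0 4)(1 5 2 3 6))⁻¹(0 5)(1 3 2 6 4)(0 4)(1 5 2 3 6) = (0 5 6 3 1)(2 4)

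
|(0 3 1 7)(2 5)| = 4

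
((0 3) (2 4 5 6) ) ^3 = (0 3) (2 6 5 4) 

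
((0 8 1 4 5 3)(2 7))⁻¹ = (0 3 5 4 1 8)(2 7)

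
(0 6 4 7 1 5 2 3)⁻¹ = (0 3 2 5 1 7 4 6)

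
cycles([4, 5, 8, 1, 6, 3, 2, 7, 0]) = (0 4 6 2 8)(1 5 3)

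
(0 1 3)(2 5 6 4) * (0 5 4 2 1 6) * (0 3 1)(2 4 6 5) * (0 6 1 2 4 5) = (1 2)(3 4 6 5)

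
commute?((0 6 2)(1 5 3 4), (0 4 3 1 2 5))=no:(0 6 2)(1 5 3 4)*(0 4 3 1 2 5)=(0 6 5 1)(2 4), (0 4 3 1 2 5)*(0 6 2)(1 5 3 4)=(0 1)(2 3 5 6)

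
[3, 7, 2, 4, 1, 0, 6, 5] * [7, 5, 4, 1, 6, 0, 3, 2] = [1, 2, 4, 6, 5, 7, 3, 0]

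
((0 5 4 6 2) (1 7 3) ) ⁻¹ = (0 2 6 4 5) (1 3 7) 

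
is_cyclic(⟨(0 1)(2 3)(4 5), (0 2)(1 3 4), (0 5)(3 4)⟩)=no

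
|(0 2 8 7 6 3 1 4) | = 8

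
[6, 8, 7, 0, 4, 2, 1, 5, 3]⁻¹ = [3, 6, 5, 8, 4, 7, 0, 2, 1]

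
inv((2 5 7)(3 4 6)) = (2 7 5)(3 6 4)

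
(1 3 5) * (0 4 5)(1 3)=(0 4 5 3)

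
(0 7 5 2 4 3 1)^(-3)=(0 4 7 3 5 1 2)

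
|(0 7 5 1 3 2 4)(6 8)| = 14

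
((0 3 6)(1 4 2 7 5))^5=(0 6 3)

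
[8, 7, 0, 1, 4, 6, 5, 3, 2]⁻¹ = [2, 3, 8, 7, 4, 6, 5, 1, 0]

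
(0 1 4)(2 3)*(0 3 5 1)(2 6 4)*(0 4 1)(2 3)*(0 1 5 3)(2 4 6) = (0 6 5 1)(2 3)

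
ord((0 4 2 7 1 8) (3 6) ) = 6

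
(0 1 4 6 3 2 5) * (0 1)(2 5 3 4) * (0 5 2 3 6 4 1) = (0 5)(1 3 2 6)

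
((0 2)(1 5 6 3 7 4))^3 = (0 2)(1 3)(4 6)(5 7)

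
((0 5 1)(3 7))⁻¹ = (0 1 5)(3 7)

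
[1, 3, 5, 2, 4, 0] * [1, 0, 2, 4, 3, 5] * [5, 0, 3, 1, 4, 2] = [5, 4, 2, 3, 1, 0]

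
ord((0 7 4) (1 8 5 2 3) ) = 15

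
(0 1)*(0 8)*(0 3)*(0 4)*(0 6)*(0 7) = (0 1 8 3 4 6 7) 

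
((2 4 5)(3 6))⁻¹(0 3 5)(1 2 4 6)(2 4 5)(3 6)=(0 6 2)(1 4 5 3)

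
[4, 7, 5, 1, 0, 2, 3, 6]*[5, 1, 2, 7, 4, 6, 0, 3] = [4, 3, 6, 1, 5, 2, 7, 0]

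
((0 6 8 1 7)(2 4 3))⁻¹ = (0 7 1 8 6)(2 3 4)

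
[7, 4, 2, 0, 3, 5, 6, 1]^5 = [0, 1, 2, 3, 4, 5, 6, 7]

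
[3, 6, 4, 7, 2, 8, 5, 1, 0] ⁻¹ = [8, 7, 4, 0, 2, 6, 1, 3, 5] 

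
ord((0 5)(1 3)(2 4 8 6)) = 4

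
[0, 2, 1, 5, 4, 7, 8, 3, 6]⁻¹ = [0, 2, 1, 7, 4, 3, 8, 5, 6]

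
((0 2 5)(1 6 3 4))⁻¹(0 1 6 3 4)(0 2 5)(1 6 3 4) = (1 2 6 3 4)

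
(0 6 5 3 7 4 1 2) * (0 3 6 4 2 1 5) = (0 4 5 6)(2 3 7)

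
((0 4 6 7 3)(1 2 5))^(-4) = (0 4 6 7 3)(1 5 2)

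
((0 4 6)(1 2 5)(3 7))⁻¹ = (0 6 4)(1 5 2)(3 7)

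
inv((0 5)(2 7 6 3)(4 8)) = (0 5)(2 3 6 7)(4 8)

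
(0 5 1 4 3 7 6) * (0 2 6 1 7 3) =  (0 5 7 1 4)(2 6)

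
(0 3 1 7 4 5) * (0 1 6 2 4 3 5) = (0 5 1 7 3 6 2 4)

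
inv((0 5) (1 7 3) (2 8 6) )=(0 5) (1 3 7) (2 6 8) 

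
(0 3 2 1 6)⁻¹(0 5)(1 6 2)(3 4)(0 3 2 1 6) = (0 1 6)(2 4)(3 5)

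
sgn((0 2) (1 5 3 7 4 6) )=1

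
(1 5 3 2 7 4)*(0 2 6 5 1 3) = (0 2 7 4 3 6 5)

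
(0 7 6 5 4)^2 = (0 6 4 7 5)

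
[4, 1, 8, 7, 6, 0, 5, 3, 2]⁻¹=[5, 1, 8, 7, 0, 6, 4, 3, 2]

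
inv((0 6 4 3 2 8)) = (0 8 2 3 4 6)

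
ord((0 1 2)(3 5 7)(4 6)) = 6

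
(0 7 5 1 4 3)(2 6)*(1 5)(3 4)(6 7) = (0 6 2 7 1 3)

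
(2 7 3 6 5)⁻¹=(2 5 6 3 7)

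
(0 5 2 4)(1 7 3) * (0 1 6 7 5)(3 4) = (1 5 2 3 6 7 4)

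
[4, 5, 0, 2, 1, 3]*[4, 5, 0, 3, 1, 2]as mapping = [0→1, 1→2, 2→4, 3→0, 4→5, 5→3]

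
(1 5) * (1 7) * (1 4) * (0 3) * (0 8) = (0 3 8)(1 5 7 4)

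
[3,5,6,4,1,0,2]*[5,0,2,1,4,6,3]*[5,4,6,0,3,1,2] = [4,2,0,3,5,1,6]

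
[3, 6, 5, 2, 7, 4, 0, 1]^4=[4, 2, 1, 7, 0, 6, 5, 3]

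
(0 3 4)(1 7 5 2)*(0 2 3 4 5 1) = (0 4 2)(1 7)(3 5)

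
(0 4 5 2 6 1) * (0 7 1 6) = (0 4 5 2)(1 7)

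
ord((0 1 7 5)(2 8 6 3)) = 4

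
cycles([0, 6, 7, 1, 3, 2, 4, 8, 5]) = (1 6 4 3)(2 7 8 5)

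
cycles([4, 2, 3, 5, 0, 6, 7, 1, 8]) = (0 4)(1 2 3 5 6 7)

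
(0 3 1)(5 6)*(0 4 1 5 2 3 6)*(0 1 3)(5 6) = (0 5 1 4 3 6 2)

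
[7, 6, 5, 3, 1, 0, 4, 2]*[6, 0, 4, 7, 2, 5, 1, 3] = [3, 1, 5, 7, 0, 6, 2, 4]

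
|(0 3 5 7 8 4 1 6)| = 8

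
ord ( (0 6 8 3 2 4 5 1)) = 8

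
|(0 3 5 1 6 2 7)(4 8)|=14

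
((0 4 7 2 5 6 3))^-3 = (0 5 4 6 7 3 2)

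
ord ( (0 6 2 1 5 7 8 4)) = 8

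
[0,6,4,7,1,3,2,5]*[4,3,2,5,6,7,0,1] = [4,0,6,1,3,5,2,7]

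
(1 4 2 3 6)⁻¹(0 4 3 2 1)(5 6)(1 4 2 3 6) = (0 2 6 3 4)(1 5)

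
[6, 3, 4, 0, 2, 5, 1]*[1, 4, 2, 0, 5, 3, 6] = [6, 0, 5, 1, 2, 3, 4]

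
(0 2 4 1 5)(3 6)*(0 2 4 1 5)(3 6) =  (0 4 5 2 1)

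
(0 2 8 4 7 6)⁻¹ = (0 6 7 4 8 2)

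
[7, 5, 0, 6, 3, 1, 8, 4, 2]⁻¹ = [2, 5, 8, 4, 7, 1, 3, 0, 6]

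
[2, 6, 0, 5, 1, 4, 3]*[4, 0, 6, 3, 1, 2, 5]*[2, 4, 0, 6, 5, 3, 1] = [1, 3, 5, 0, 2, 4, 6]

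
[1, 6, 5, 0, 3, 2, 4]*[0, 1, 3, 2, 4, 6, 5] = [1, 5, 6, 0, 2, 3, 4]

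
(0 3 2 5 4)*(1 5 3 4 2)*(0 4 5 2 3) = (0 5 3 1 2)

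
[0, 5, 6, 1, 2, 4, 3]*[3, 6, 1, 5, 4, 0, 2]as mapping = [0→3, 1→0, 2→2, 3→6, 4→1, 5→4, 6→5]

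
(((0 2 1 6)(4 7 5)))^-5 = (0 6 1 2)(4 7 5)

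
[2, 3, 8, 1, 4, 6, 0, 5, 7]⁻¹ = [6, 3, 0, 1, 4, 7, 5, 8, 2]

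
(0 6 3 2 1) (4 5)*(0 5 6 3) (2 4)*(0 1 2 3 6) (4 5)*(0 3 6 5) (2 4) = (0 5 6 1 2 4 3) 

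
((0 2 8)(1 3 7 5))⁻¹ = (0 8 2)(1 5 7 3)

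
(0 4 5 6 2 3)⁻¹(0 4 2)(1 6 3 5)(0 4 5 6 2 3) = (0 6 1 2)(3 4 5)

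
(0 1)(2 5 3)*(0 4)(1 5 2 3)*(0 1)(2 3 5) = (0 2 3 5)(1 4)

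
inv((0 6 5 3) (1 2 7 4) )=(0 3 5 6) (1 4 7 2) 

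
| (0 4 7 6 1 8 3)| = 7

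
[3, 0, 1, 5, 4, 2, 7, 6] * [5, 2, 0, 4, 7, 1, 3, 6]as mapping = [0→4, 1→5, 2→2, 3→1, 4→7, 5→0, 6→6, 7→3]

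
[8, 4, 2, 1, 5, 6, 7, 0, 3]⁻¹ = [7, 3, 2, 8, 1, 4, 5, 6, 0]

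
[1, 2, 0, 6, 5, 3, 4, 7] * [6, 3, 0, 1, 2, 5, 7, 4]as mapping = [0→3, 1→0, 2→6, 3→7, 4→5, 5→1, 6→2, 7→4]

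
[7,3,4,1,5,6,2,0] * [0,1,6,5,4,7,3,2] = [2,5,4,1,7,3,6,0]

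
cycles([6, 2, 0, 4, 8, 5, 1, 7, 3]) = (0 6 1 2)(3 4 8)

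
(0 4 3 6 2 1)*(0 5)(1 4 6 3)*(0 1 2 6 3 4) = (0 3 4 2)(1 5)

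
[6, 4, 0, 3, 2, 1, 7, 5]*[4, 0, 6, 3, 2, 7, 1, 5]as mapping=[0→1, 1→2, 2→4, 3→3, 4→6, 5→0, 6→5, 7→7]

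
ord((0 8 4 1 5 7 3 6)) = 8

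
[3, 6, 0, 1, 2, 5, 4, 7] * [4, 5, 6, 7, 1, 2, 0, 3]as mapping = [0→7, 1→0, 2→4, 3→5, 4→6, 5→2, 6→1, 7→3]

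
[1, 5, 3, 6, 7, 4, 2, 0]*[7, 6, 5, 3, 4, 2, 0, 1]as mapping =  [0→6, 1→2, 2→3, 3→0, 4→1, 5→4, 6→5, 7→7]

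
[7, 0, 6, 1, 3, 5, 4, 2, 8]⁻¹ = [1, 3, 7, 4, 6, 5, 2, 0, 8]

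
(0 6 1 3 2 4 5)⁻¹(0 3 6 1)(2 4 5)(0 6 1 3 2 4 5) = (0 4 5)(1 3 6 2)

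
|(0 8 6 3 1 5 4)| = 7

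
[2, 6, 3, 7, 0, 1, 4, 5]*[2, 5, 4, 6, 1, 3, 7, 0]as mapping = [0→4, 1→7, 2→6, 3→0, 4→2, 5→5, 6→1, 7→3]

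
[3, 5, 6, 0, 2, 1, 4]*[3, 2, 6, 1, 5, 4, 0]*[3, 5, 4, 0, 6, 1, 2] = [5, 6, 3, 0, 2, 4, 1]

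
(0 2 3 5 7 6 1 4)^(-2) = (0 1 7 3)(2 4 6 5)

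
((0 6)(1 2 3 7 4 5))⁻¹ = (0 6)(1 5 4 7 3 2)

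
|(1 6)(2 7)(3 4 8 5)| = 4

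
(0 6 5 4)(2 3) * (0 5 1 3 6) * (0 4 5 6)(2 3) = (0 4 6 1 2)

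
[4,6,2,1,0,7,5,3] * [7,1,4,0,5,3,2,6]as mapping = [0→5,1→2,2→4,3→1,4→7,5→6,6→3,7→0]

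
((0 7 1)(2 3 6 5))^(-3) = (2 3 6 5)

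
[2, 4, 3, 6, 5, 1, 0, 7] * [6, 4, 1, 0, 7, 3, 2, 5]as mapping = [0→1, 1→7, 2→0, 3→2, 4→3, 5→4, 6→6, 7→5]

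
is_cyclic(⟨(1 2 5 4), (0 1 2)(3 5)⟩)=no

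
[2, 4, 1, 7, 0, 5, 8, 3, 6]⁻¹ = [4, 2, 0, 7, 1, 5, 8, 3, 6]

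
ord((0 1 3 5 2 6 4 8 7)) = 9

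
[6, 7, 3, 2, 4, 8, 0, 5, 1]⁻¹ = [6, 8, 3, 2, 4, 7, 0, 1, 5]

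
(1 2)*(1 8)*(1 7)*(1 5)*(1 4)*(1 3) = (1 2 8 7 5 4 3)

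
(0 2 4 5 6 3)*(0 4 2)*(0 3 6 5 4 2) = (0 3 2)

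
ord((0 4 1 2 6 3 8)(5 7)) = 14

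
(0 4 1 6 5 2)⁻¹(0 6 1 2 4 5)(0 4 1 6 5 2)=(0 1 2 4 5 6)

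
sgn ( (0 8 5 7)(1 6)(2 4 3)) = 1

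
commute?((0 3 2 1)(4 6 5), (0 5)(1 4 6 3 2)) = no:(0 3 2 1)(4 6 5) * (0 5)(1 4 6 3 2) = (0 2 4 3 1 5 6), (0 5)(1 4 6 3 2) * (0 3 2 1)(4 6 5) = (0 4 5 3 1 6 2)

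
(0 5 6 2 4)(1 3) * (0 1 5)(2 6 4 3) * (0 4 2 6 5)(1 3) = (0 4 3)(1 6 5 2)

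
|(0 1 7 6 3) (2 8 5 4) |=20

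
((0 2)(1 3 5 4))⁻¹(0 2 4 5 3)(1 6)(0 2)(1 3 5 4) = (0 1 4 5 2)(3 6)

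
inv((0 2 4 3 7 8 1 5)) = (0 5 1 8 7 3 4 2)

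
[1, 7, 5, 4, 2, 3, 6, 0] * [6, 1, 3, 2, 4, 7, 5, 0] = [1, 0, 7, 4, 3, 2, 5, 6]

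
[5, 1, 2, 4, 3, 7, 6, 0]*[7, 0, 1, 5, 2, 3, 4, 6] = [3, 0, 1, 2, 5, 6, 4, 7]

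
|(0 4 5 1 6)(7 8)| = 10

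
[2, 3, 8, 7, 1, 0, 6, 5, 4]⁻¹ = [5, 4, 0, 1, 8, 7, 6, 3, 2]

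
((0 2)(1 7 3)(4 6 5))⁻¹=(0 2)(1 3 7)(4 5 6)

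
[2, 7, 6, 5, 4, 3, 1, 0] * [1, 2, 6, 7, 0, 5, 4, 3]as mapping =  [0→6, 1→3, 2→4, 3→5, 4→0, 5→7, 6→2, 7→1]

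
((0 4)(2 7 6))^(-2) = (2 7 6)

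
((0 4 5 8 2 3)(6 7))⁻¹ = (0 3 2 8 5 4)(6 7)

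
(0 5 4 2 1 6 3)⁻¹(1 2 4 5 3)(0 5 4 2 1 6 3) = (0 6 1 2 4)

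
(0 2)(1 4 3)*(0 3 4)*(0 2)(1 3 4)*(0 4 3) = (0 4 1 2 3)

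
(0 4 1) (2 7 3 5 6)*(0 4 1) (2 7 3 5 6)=(0 1 4) (2 3 6 7 5) 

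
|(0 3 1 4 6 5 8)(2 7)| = 14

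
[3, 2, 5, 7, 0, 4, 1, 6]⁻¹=[4, 6, 1, 0, 5, 2, 7, 3]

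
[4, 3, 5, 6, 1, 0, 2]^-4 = [3, 2, 4, 5, 6, 1, 0]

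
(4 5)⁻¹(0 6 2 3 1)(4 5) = (0 6 2 3 1)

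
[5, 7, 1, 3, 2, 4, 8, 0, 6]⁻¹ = [7, 2, 4, 3, 5, 0, 8, 1, 6]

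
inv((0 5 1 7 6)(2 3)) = (0 6 7 1 5)(2 3)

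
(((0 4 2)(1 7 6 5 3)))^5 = (0 2 4)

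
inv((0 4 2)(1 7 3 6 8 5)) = (0 2 4)(1 5 8 6 3 7)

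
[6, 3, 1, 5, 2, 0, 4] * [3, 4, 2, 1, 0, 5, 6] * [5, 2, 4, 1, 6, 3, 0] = [0, 2, 6, 3, 4, 1, 5]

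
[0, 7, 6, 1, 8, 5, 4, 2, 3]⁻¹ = [0, 3, 7, 8, 6, 5, 2, 1, 4]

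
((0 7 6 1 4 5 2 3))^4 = (0 4)(1 3)(2 6)(5 7)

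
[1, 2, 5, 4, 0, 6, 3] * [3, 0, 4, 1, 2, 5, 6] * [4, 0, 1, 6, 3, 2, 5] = [4, 3, 2, 1, 6, 5, 0]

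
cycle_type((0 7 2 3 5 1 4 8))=8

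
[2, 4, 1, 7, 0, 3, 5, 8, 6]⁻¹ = [4, 2, 0, 5, 1, 6, 8, 3, 7]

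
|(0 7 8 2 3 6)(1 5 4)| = 6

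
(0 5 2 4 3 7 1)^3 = (0 4 1 2 7 5 3)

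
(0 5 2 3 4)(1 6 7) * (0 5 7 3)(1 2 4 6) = (0 7 2)(3 6)(4 5)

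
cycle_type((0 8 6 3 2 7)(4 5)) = 2.6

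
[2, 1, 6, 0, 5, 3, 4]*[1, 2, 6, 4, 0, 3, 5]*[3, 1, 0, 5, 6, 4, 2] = [2, 0, 4, 1, 5, 6, 3]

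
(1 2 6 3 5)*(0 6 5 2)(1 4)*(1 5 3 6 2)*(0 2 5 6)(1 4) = (0 5 1 2 3 4 6)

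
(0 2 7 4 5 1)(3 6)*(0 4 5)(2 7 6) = (0 7 5 1 4)(2 6 3)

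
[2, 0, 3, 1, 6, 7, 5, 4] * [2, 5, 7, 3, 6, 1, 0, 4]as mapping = [0→7, 1→2, 2→3, 3→5, 4→0, 5→4, 6→1, 7→6]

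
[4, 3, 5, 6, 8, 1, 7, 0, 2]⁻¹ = [7, 5, 8, 1, 0, 2, 3, 6, 4]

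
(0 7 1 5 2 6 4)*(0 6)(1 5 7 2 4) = (0 2)(1 7 5 4 6)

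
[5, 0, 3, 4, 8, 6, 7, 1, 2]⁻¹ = [1, 7, 8, 2, 3, 0, 5, 6, 4]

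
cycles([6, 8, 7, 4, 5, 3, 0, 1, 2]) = (0 6)(1 8 2 7)(3 4 5)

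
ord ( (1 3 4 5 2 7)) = 6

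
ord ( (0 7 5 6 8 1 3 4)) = 8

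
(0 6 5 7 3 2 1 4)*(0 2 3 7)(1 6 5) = (0 5)(1 4 2 6)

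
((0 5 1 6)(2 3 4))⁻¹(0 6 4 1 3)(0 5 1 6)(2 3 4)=(0 2 6 4 5)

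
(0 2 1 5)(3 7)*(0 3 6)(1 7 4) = (0 2 7 6)(1 5 3 4)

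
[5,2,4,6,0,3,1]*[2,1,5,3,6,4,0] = [4,5,6,0,2,3,1]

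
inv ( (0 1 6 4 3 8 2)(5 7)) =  (0 2 8 3 4 6 1)(5 7)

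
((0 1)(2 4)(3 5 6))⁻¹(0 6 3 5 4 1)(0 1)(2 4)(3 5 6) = (0 1 3 5 6 2)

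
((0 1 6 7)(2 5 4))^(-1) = (0 7 6 1)(2 4 5)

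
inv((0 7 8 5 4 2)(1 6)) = (0 2 4 5 8 7)(1 6)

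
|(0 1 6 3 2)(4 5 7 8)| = 20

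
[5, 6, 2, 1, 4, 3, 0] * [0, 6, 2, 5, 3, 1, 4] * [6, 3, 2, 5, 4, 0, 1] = [3, 4, 2, 1, 5, 0, 6]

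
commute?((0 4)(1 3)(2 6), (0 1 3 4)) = no:(0 4)(1 3)(2 6)*(0 1 3 4) = (1 4)(2 6), (0 1 3 4)*(0 4)(1 3)(2 6) = (0 3)(2 6)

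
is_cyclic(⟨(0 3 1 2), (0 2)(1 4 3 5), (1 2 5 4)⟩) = no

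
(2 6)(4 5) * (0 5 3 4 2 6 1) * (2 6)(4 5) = (0 4 3 5 6 2 1)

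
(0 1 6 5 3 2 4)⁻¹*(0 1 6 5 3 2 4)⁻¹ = (0 2 5 1 4 3 6)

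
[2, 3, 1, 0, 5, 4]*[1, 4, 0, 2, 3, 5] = [0, 2, 4, 1, 5, 3]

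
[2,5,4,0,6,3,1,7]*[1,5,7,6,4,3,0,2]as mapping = [0→7,1→3,2→4,3→1,4→0,5→6,6→5,7→2]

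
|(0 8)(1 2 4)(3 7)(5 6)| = 6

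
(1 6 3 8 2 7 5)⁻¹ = (1 5 7 2 8 3 6)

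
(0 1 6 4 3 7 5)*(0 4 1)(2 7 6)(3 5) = (1 2 7 3 6)(4 5)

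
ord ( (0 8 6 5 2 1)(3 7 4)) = 6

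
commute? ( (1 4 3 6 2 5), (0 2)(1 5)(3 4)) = no: (1 4 3 6 2 5) * (0 2)(1 5)(3 4) = (0 2 1 3 6), (0 2)(1 5)(3 4) * (1 4 3 6 2 5) = (0 5 4 6 2)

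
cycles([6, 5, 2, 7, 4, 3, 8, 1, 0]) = (0 6 8)(1 5 3 7)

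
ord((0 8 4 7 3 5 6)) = 7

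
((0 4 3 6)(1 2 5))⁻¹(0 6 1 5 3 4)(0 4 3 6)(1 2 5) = (0 2 1 6 3 4)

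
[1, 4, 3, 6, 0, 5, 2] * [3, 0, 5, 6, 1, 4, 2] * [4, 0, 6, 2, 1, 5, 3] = [4, 0, 3, 6, 2, 1, 5]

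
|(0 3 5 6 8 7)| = 6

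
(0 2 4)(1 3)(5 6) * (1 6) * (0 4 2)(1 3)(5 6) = (3 5)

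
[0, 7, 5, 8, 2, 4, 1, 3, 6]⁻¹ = [0, 6, 4, 7, 5, 2, 8, 1, 3]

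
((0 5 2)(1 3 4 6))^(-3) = (1 3 4 6)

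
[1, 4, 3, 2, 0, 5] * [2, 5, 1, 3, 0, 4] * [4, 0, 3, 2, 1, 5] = [5, 4, 2, 0, 3, 1]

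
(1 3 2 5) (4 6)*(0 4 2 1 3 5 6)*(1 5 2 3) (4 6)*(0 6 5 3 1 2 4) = (0 5 2) (1 4 6) 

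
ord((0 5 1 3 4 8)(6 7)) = 6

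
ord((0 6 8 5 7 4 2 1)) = 8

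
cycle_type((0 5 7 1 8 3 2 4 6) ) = 9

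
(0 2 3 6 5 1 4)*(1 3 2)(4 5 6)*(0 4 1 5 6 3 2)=(0 5 2)(1 6 3)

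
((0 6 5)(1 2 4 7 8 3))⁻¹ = (0 5 6)(1 3 8 7 4 2)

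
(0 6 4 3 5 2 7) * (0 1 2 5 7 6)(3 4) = (1 2 6 3 7)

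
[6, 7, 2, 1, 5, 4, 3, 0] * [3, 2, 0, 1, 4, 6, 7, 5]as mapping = [0→7, 1→5, 2→0, 3→2, 4→6, 5→4, 6→1, 7→3]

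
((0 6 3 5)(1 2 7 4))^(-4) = ()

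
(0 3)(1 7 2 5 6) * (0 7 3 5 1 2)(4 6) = (0 5 4 6 2 1 3 7)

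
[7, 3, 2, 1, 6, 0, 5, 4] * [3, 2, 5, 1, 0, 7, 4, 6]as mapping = [0→6, 1→1, 2→5, 3→2, 4→4, 5→3, 6→7, 7→0]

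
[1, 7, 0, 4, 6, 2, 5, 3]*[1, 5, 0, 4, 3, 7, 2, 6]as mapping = [0→5, 1→6, 2→1, 3→3, 4→2, 5→0, 6→7, 7→4]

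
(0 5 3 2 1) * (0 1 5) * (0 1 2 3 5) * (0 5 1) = (1 2 5)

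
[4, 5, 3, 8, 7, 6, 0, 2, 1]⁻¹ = [6, 8, 7, 2, 0, 1, 5, 4, 3]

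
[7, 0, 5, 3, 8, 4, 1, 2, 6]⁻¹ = [1, 6, 7, 3, 5, 2, 8, 0, 4]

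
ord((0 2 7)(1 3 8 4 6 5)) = 6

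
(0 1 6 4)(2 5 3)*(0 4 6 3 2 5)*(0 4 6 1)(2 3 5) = (1 5 3 2 4 6)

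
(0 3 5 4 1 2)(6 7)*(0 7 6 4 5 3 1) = (0 1 2 7 4)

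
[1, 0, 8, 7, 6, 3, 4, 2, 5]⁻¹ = [1, 0, 7, 5, 6, 8, 4, 3, 2]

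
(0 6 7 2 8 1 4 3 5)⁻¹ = (0 5 3 4 1 8 2 7 6)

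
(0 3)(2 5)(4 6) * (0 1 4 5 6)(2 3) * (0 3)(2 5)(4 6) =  (0 5)(1 6 2 4 3)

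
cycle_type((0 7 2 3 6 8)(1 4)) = 2.6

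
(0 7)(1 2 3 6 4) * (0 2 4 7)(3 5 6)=(1 4)(2 5 6 7)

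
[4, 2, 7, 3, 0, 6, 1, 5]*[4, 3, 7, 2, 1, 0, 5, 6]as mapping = [0→1, 1→7, 2→6, 3→2, 4→4, 5→5, 6→3, 7→0]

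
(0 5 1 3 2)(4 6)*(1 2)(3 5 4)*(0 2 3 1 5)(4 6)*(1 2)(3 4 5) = (0 6 2 1)(4 5)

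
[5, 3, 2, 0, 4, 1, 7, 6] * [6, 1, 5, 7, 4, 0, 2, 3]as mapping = [0→0, 1→7, 2→5, 3→6, 4→4, 5→1, 6→3, 7→2]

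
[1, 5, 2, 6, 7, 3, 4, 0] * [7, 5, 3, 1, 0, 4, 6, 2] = [5, 4, 3, 6, 2, 1, 0, 7]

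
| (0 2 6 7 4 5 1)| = 7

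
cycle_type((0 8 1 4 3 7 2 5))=8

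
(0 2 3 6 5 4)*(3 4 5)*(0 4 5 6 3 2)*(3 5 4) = (2 4 3 5 6)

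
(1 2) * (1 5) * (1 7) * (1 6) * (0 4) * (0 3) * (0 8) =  (0 4 3 8)(1 2 5 7 6)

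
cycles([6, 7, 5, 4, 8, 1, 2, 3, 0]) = (0 6 2 5 1 7 3 4 8)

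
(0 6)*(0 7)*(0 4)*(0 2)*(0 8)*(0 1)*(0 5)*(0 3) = (0 6 7 4 2 8 1 5 3)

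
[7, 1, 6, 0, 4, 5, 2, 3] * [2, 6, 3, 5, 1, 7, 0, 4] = [4, 6, 0, 2, 1, 7, 3, 5]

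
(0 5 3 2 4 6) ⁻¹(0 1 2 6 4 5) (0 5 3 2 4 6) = (0 6 3 5 1 4) 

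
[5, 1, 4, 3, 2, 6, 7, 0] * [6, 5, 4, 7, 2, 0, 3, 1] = [0, 5, 2, 7, 4, 3, 1, 6]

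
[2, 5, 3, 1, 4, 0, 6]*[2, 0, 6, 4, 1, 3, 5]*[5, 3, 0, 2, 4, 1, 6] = [6, 2, 4, 5, 3, 0, 1]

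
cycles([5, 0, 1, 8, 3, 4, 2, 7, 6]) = (0 5 4 3 8 6 2 1)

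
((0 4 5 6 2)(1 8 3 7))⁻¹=(0 2 6 5 4)(1 7 3 8)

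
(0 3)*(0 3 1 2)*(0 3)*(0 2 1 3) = (0 3 2)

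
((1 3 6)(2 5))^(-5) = (1 3 6)(2 5)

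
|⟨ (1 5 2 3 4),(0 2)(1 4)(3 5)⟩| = 720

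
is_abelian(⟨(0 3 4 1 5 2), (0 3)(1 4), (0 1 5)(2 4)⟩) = no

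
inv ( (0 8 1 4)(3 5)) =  (0 4 1 8)(3 5)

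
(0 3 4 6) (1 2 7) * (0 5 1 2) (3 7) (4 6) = (0 7 2 3 6 5 1) 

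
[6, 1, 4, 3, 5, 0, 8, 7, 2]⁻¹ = [5, 1, 8, 3, 2, 4, 0, 7, 6]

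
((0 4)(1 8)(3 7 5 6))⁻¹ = (0 4)(1 8)(3 6 5 7)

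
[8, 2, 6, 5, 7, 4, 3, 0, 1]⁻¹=[7, 8, 1, 6, 5, 3, 2, 4, 0]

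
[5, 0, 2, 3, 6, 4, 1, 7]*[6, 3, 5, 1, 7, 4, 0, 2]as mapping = [0→4, 1→6, 2→5, 3→1, 4→0, 5→7, 6→3, 7→2]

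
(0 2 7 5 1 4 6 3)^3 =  (0 5 6 2 1 3 7 4)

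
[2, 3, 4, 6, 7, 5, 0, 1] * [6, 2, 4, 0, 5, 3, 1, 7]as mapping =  [0→4, 1→0, 2→5, 3→1, 4→7, 5→3, 6→6, 7→2]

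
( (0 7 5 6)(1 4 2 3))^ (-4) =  ()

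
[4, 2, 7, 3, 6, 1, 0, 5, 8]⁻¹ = [6, 5, 1, 3, 0, 7, 4, 2, 8]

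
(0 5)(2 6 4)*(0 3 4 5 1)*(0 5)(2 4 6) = (0 1 5 3 6)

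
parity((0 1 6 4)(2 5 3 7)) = even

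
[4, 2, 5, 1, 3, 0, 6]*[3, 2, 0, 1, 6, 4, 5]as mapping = [0→6, 1→0, 2→4, 3→2, 4→1, 5→3, 6→5]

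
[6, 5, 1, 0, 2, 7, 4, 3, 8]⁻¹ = [3, 2, 4, 7, 6, 1, 0, 5, 8]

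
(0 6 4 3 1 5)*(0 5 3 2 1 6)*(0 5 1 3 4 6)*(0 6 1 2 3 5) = (1 4 3 6)(2 5)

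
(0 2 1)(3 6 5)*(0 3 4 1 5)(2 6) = (0 6)(1 3 2 5 4)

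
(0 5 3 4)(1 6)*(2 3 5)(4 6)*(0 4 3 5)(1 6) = (0 2 5)(1 3)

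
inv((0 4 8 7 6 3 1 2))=(0 2 1 3 6 7 8 4)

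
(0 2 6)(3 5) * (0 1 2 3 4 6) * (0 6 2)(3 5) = (0 5 4 2 6 1)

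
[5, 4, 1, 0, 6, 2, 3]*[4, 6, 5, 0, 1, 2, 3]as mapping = [0→2, 1→1, 2→6, 3→4, 4→3, 5→5, 6→0]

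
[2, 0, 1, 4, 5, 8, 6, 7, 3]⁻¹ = [1, 2, 0, 8, 3, 4, 6, 7, 5]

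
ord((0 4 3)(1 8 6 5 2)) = 15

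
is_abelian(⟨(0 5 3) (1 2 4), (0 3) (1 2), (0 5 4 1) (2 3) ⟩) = no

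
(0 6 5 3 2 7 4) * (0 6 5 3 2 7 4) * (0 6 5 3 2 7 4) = (0 3 4 5 7 6 2)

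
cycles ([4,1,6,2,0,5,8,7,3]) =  (0 4)(2 6 8 3)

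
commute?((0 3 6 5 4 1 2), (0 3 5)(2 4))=no:(0 3 6 5 4 1 2) * (0 3 5)(2 4)=(0 5 2 3 6)(1 4), (0 3 5)(2 4) * (0 3 6 5 4 1 2)=(0 6 5 3 4)(1 2)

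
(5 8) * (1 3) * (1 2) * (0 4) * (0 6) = (0 4 6)(1 3 2)(5 8)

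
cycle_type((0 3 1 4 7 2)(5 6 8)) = 3.6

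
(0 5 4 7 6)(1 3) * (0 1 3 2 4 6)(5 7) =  (0 7)(1 2 4 5 6)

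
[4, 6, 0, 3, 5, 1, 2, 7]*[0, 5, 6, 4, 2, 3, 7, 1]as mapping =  [0→2, 1→7, 2→0, 3→4, 4→3, 5→5, 6→6, 7→1]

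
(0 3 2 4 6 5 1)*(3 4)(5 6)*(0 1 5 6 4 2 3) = (0 2)(4 6)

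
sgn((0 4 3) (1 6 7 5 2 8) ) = -1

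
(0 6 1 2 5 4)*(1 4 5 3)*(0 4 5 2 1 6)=(2 3 6 5)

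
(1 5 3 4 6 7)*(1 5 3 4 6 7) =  (1 3 6)(4 7 5)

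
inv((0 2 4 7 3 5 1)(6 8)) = (0 1 5 3 7 4 2)(6 8)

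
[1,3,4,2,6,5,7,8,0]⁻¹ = [8,0,3,1,2,5,4,6,7]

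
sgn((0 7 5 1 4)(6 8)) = -1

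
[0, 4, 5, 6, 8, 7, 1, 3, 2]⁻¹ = [0, 6, 8, 7, 1, 2, 3, 5, 4]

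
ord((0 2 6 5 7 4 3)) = 7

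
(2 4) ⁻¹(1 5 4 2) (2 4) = (1 5 2 4) 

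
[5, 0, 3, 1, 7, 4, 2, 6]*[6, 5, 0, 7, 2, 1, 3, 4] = [1, 6, 7, 5, 4, 2, 0, 3]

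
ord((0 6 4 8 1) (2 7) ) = 10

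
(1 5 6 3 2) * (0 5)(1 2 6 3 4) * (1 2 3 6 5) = (0 1)(2 3 5 6 4)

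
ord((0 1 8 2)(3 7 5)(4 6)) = 12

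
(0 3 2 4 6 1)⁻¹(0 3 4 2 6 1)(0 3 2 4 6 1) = (0 3 2 6 4 1)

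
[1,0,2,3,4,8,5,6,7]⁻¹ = [1,0,2,3,4,6,7,8,5]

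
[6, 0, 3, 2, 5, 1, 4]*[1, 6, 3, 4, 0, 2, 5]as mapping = [0→5, 1→1, 2→4, 3→3, 4→2, 5→6, 6→0]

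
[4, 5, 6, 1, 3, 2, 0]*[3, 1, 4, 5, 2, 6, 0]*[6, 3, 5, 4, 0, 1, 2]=[5, 2, 6, 3, 1, 0, 4]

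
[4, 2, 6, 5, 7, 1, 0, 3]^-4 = [5, 4, 7, 6, 1, 0, 3, 2]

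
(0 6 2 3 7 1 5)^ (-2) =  (0 1 3 6 5 7 2)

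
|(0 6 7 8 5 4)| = 6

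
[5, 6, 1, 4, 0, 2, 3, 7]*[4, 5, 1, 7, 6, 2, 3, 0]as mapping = [0→2, 1→3, 2→5, 3→6, 4→4, 5→1, 6→7, 7→0]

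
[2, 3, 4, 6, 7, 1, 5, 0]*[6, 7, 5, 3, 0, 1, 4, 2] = [5, 3, 0, 4, 2, 7, 1, 6]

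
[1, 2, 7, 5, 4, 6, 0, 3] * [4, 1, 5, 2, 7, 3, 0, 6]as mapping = [0→1, 1→5, 2→6, 3→3, 4→7, 5→0, 6→4, 7→2]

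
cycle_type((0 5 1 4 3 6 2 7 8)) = 9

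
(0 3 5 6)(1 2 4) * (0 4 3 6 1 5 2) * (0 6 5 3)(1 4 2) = (0 5 4 3 1 6 2)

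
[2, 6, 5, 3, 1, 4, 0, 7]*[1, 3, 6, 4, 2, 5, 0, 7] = [6, 0, 5, 4, 3, 2, 1, 7]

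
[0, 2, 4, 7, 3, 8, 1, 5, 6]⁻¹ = [0, 6, 1, 4, 2, 7, 8, 3, 5]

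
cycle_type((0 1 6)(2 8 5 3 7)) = 3.5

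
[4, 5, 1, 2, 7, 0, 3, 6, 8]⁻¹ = [5, 2, 3, 6, 0, 1, 7, 4, 8]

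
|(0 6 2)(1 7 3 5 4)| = 15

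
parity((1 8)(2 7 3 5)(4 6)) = odd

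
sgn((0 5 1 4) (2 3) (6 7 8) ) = 1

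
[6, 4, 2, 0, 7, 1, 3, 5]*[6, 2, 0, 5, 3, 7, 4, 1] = [4, 3, 0, 6, 1, 2, 5, 7]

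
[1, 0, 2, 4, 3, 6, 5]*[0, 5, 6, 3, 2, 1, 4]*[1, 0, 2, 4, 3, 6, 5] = [6, 1, 5, 2, 4, 3, 0]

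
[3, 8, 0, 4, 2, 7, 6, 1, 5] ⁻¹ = [2, 7, 4, 0, 3, 8, 6, 5, 1] 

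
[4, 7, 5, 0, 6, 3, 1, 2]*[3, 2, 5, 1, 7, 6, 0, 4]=[7, 4, 6, 3, 0, 1, 2, 5]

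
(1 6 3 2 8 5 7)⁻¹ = (1 7 5 8 2 3 6)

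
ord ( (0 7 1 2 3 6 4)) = 7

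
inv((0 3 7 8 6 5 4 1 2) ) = (0 2 1 4 5 6 8 7 3) 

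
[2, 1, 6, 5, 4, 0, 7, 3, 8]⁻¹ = [5, 1, 0, 7, 4, 3, 2, 6, 8]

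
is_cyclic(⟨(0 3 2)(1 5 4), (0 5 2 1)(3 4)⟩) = no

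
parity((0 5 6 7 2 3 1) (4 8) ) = odd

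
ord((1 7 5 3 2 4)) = 6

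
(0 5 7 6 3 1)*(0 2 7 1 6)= (0 5 1 2 7)(3 6)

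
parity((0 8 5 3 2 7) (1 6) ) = even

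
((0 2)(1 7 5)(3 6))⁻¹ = (0 2)(1 5 7)(3 6)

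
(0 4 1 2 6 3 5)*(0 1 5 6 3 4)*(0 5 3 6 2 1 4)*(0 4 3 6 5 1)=(0 1)(2 5 3)(4 6)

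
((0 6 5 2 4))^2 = (0 5 4 6 2)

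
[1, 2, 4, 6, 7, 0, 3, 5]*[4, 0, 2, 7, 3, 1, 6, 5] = [0, 2, 3, 6, 5, 4, 7, 1] 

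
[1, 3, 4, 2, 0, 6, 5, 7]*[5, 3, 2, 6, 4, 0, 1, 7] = [3, 6, 4, 2, 5, 1, 0, 7]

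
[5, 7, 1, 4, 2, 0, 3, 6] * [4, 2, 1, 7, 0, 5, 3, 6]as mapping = [0→5, 1→6, 2→2, 3→0, 4→1, 5→4, 6→7, 7→3]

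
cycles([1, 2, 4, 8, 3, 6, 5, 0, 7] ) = (0 1 2 4 3 8 7)(5 6)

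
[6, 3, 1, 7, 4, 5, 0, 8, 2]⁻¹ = [6, 2, 8, 1, 4, 5, 0, 3, 7]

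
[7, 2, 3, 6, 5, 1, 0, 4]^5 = [2, 7, 4, 5, 6, 0, 1, 3]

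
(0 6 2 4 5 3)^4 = (0 5 2)(3 4 6)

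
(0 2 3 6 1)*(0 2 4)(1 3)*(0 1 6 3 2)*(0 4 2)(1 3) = (0 2 6)(1 4 3)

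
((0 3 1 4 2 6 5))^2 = (0 1 2 5 3 4 6)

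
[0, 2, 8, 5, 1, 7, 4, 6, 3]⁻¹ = [0, 4, 1, 8, 6, 3, 7, 5, 2]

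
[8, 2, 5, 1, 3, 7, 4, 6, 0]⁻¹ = [8, 3, 1, 4, 6, 2, 7, 5, 0]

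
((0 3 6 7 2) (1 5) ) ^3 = (0 7 3 2 6) (1 5) 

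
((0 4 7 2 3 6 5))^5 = (0 6 2 4 5 3 7)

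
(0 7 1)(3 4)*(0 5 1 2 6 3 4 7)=(1 5)(2 6 3 7)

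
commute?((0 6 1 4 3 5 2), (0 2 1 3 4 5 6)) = no:(0 6 1 4 3 5 2) * (0 2 1 3 4 5 6) = (1 5)(3 6), (0 2 1 3 4 5 6) * (0 6 1 4 3 5 2) = (1 5)(2 4)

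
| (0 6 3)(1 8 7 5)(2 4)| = 12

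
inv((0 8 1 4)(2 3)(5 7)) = (0 4 1 8)(2 3)(5 7)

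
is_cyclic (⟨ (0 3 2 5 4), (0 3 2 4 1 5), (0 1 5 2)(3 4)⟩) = no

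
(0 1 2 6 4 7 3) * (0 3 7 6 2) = (0 1) (4 6) 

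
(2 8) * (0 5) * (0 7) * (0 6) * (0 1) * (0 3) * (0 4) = (0 5 7 6 1 3 4)(2 8)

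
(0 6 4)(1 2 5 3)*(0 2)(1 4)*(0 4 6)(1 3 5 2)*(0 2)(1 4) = (0 2)(3 6)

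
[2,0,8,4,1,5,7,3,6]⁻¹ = [1,4,0,7,3,5,8,6,2]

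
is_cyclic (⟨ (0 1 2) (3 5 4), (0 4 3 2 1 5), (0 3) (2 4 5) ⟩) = no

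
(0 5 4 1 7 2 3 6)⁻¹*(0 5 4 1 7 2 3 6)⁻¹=(0 3 7 4)(1 5 6 2)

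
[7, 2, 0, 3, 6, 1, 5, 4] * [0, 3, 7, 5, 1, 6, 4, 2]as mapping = [0→2, 1→7, 2→0, 3→5, 4→4, 5→3, 6→6, 7→1]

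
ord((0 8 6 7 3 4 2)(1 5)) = 14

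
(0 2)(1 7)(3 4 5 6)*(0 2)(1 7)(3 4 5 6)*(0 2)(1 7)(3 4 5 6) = (0 2)(1 7)(3 6 5 4)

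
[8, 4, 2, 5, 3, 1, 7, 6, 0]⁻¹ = [8, 5, 2, 4, 1, 3, 7, 6, 0]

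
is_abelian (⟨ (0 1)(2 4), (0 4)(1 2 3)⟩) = no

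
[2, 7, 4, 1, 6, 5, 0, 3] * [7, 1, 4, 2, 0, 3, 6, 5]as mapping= [0→4, 1→5, 2→0, 3→1, 4→6, 5→3, 6→7, 7→2]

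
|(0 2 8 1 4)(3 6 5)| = 15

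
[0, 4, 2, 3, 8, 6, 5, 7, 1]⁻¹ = [0, 8, 2, 3, 1, 6, 5, 7, 4]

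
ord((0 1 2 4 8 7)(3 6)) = 6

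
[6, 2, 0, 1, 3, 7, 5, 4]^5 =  [3, 7, 4, 5, 6, 2, 1, 0]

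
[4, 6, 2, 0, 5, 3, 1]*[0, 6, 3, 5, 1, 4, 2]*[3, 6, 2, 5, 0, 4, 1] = [6, 2, 5, 3, 0, 4, 1]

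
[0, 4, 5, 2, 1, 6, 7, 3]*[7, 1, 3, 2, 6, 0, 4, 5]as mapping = [0→7, 1→6, 2→0, 3→3, 4→1, 5→4, 6→5, 7→2]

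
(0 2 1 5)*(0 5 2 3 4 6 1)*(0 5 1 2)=(0 3 4 6 2 5 1)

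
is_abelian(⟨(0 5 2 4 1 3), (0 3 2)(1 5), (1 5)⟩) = no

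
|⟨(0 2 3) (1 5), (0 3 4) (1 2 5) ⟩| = 720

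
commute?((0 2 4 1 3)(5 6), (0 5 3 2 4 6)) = no:(0 2 4 1 3)(5 6)*(0 5 3 2 4 6) = (0 4 1 2 6 3 5), (0 5 3 2 4 6)*(0 2 4 1 3)(5 6) = (0 6 2 1 3 4 5)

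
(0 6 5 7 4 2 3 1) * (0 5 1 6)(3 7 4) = (1 5 4 2 7 3 6)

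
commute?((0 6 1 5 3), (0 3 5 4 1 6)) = no:(0 6 1 5 3)*(0 3 5 4 1 6) = (1 4), (0 3 5 4 1 6)*(0 6 1 5 3) = (4 5)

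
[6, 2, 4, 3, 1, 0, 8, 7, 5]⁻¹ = [5, 4, 1, 3, 2, 8, 0, 7, 6]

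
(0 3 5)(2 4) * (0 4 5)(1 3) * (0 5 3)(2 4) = (0 1)(2 3 5)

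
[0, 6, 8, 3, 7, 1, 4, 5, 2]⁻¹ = [0, 5, 8, 3, 6, 7, 1, 4, 2]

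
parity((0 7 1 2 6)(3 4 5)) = even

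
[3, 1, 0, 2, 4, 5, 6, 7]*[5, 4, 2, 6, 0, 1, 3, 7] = [6, 4, 5, 2, 0, 1, 3, 7]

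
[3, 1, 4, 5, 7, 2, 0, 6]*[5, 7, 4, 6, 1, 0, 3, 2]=[6, 7, 1, 0, 2, 4, 5, 3]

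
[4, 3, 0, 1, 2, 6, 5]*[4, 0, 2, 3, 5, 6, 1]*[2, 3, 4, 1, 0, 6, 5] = [6, 1, 0, 2, 4, 3, 5]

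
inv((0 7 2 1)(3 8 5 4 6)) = (0 1 2 7)(3 6 4 5 8)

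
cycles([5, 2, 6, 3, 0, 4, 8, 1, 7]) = (0 5 4)(1 2 6 8 7)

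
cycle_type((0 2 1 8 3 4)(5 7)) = 2.6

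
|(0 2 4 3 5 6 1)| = 7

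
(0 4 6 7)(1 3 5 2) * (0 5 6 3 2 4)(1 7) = (1 2 7 5 4 3 6)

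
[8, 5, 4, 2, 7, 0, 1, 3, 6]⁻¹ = [5, 6, 3, 7, 2, 1, 8, 4, 0]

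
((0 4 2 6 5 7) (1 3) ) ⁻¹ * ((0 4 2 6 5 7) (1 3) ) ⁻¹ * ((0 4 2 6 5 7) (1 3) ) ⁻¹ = (0 6) (1 3) (2 7) (4 5) 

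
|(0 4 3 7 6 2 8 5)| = 8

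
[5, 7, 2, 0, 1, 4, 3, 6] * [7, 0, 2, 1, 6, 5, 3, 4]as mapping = [0→5, 1→4, 2→2, 3→7, 4→0, 5→6, 6→1, 7→3]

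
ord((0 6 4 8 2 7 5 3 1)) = 9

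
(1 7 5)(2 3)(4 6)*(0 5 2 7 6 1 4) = (0 5 4 1 6)(2 3 7)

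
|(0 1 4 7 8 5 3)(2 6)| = 14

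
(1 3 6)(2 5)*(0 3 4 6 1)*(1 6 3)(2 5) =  (0 1 4 3 6)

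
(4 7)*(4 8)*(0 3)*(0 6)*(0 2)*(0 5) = (0 3 6 2 5)(4 7 8)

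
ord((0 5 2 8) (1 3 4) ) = 12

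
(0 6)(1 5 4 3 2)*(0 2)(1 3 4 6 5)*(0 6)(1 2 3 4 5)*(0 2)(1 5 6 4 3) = (0 5 2 3 4 6 1)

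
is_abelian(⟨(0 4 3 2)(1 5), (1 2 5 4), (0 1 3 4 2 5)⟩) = no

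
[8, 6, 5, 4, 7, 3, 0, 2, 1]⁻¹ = [6, 8, 7, 5, 3, 2, 1, 4, 0]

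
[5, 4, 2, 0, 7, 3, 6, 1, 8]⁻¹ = [3, 7, 2, 5, 1, 0, 6, 4, 8]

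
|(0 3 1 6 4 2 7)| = 7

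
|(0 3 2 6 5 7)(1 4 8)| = 6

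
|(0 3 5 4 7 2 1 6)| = 8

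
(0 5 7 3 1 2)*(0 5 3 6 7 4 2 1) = (0 3)(2 5 4)(6 7)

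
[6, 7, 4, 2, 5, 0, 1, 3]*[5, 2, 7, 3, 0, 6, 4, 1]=[4, 1, 0, 7, 6, 5, 2, 3]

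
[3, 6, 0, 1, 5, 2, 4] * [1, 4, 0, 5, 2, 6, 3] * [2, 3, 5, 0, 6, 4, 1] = [4, 0, 3, 6, 1, 2, 5]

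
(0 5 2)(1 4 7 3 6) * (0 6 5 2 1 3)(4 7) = (0 2 6 3 5 1 7)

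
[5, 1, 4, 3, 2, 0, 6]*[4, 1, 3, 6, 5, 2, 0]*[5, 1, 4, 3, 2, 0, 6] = [4, 1, 0, 6, 3, 2, 5]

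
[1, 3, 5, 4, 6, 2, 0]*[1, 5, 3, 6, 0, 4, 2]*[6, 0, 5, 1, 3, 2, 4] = [2, 4, 3, 6, 5, 1, 0]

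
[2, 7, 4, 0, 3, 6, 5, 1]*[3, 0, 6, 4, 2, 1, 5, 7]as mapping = [0→6, 1→7, 2→2, 3→3, 4→4, 5→5, 6→1, 7→0]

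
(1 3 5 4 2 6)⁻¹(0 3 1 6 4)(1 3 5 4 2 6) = (0 5 3 1 2)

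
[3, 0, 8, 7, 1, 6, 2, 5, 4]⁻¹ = [1, 4, 6, 0, 8, 7, 5, 3, 2]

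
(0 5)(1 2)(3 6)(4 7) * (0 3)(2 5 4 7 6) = (0 4 6)(1 5 3 2)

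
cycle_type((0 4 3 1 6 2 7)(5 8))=2.7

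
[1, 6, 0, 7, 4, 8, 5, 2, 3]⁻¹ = [2, 0, 7, 8, 4, 6, 1, 3, 5]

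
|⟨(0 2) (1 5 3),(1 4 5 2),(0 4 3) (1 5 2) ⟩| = 720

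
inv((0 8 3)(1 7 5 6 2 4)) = (0 3 8)(1 4 2 6 5 7)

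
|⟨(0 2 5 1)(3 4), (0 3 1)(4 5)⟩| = 720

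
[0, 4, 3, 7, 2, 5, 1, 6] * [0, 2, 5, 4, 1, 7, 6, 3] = [0, 1, 4, 3, 5, 7, 2, 6]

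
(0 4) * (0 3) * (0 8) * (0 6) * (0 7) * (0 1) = (0 4 3 8 6 7 1) 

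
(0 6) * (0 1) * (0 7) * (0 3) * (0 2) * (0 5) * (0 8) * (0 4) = (0 6 1 7 3 2 5 8 4) 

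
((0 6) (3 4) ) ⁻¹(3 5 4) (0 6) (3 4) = (3 4 5) 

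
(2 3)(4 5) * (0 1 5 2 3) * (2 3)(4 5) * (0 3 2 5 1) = (1 4 2 3 5)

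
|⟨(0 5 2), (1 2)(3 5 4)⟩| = 720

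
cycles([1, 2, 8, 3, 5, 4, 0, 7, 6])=(0 1 2 8 6)(4 5)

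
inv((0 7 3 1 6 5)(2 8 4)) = (0 5 6 1 3 7)(2 4 8)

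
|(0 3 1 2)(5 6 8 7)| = 4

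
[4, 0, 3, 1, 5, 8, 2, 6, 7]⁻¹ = [1, 3, 6, 2, 0, 4, 7, 8, 5]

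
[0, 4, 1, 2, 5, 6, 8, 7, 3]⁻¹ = [0, 2, 3, 8, 1, 4, 5, 7, 6]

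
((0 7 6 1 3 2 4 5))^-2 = (0 4 3 6)(1 7 5 2)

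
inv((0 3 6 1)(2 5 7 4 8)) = (0 1 6 3)(2 8 4 7 5)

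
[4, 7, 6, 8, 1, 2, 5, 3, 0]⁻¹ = [8, 4, 5, 7, 0, 6, 2, 1, 3]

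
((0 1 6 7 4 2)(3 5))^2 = (0 6 4)(1 7 2)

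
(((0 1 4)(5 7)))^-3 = (5 7)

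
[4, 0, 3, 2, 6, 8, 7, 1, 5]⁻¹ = [1, 7, 3, 2, 0, 8, 4, 6, 5]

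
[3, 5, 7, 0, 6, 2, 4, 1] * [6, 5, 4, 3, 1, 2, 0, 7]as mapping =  [0→3, 1→2, 2→7, 3→6, 4→0, 5→4, 6→1, 7→5]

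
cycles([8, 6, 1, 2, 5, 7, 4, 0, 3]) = (0 8 3 2 1 6 4 5 7) 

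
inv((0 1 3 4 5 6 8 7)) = (0 7 8 6 5 4 3 1)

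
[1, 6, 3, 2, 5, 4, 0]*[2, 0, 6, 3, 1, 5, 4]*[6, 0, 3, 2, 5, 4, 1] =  [6, 5, 2, 1, 4, 0, 3]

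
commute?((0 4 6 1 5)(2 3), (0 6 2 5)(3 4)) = no:(0 4 6 1 5)(2 3) * (0 6 2 5)(3 4) = (0 3 5 6 1)(2 4), (0 6 2 5)(3 4) * (0 4 6 1 5)(2 3) = (0 1 5 4 2)(3 6)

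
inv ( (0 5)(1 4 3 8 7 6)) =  (0 5)(1 6 7 8 3 4)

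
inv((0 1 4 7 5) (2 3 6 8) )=(0 5 7 4 1) (2 8 6 3) 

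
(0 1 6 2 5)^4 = (0 5 2 6 1)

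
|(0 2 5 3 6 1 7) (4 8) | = 14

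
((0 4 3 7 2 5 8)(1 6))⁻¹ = (0 8 5 2 7 3 4)(1 6)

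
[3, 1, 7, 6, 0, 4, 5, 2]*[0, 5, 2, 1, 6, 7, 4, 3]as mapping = [0→1, 1→5, 2→3, 3→4, 4→0, 5→6, 6→7, 7→2]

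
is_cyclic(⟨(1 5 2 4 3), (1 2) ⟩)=no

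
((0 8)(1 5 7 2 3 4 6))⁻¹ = (0 8)(1 6 4 3 2 7 5)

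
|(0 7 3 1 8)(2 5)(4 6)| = 10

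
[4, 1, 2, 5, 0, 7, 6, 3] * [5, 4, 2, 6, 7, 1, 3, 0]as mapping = [0→7, 1→4, 2→2, 3→1, 4→5, 5→0, 6→3, 7→6]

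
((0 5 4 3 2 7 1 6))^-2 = (0 1 2 4)(3 5 6 7)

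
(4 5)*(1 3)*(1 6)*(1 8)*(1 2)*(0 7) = (0 7)(1 3 6 8 2)(4 5)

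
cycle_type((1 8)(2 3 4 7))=2.4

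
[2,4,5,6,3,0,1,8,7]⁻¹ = [5,6,0,4,1,2,3,8,7]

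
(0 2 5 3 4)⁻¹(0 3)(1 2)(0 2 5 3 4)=(1 5)(2 4)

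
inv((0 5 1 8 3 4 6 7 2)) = (0 2 7 6 4 3 8 1 5)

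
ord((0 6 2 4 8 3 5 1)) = 8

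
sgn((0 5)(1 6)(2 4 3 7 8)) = 1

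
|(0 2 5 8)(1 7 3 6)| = 4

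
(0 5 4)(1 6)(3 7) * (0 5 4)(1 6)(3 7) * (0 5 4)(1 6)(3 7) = (1 6)(3 7)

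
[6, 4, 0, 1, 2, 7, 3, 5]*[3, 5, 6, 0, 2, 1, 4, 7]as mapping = [0→4, 1→2, 2→3, 3→5, 4→6, 5→7, 6→0, 7→1]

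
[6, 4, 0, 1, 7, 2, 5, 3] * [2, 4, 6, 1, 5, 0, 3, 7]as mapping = [0→3, 1→5, 2→2, 3→4, 4→7, 5→6, 6→0, 7→1]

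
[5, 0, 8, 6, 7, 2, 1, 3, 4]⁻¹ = [1, 6, 5, 7, 8, 0, 3, 4, 2]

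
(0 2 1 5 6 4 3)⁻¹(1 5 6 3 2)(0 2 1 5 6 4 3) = (0 1 5 6 4)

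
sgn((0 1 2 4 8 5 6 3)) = -1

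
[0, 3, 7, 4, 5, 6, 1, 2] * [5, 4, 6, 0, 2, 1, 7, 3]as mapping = [0→5, 1→0, 2→3, 3→2, 4→1, 5→7, 6→4, 7→6]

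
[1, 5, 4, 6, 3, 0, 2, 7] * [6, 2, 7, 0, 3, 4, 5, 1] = [2, 4, 3, 5, 0, 6, 7, 1]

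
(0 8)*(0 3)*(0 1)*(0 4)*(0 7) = (0 8 3 1 4 7)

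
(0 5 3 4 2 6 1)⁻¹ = (0 1 6 2 4 3 5)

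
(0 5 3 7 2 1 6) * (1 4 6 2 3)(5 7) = (0 7 3 5 1 2 4 6)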